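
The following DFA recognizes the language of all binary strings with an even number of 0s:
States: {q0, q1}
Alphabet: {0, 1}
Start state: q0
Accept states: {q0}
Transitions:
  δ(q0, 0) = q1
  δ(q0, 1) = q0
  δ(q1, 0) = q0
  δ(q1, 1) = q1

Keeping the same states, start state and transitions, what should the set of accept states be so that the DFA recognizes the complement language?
The DFA is complete (every state has a transition on every symbol), so the complement
is recognized by the same DFA with accepting and non-accepting states swapped.
Original accept states: {q0}
Complement accept states = All states - Original accept states
= {q0, q1} - {q0}
= {q1}
Complement language: strings with an ODD number of 0s

Final answer: {q1}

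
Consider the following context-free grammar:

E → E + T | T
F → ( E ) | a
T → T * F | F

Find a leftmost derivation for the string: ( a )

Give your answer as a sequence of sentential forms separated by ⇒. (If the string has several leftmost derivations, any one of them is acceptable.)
Start with E.
Step 1: the leftmost non-terminal is E; apply E → T:  T
Step 2: the leftmost non-terminal is T; apply T → F:  F
Step 3: the leftmost non-terminal is F; apply F → ( E ):  ( E )
Step 4: the leftmost non-terminal is E; apply E → T:  ( T )
Step 5: the leftmost non-terminal is T; apply T → F:  ( F )
Step 6: the leftmost non-terminal is F; apply F → a:  ( a )

Final answer: E ⇒ T ⇒ F ⇒ ( E ) ⇒ ( T ) ⇒ ( F ) ⇒ ( a )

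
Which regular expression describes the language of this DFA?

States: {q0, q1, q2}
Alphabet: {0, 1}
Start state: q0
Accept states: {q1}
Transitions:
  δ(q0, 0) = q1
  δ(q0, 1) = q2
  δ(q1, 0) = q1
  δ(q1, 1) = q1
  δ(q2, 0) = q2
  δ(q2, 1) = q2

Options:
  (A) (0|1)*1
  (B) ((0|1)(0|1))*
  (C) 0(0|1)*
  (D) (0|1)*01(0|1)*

Testing sample strings against the DFA:
  '0001' -> accepted
  '11000' -> rejected
  '1000' -> rejected
  '0111' -> accepted
Checking each option for a counterexample:
  (A) (0|1)*1: '0' is accepted by the DFA but does not match the regex → eliminated
  (B) ((0|1)(0|1))*: ε is rejected by the DFA but matches the regex → eliminated
  (C) 0(0|1)*: agrees with the DFA on all strings of length ≤ 4
  (D) (0|1)*01(0|1)*: '0' is accepted by the DFA but does not match the regex → eliminated
Only (C) 0(0|1)* is consistent with the DFA.

Final answer: (C) 0(0|1)*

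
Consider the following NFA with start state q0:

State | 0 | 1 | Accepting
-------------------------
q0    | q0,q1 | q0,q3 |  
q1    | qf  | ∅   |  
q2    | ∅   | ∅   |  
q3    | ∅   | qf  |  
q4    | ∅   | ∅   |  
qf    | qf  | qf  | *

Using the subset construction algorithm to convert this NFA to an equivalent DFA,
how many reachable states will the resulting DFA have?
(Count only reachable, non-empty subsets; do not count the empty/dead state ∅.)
Start subset: {q0}
{q0}: on 0 → {q0, q1}, on 1 → {q0, q3}
{q0, q1}: on 0 → {q0, q1, qf}, on 1 → {q0, q3}
{q0, q3}: on 0 → {q0, q1}, on 1 → {q0, q3, qf}
{q0, q1, qf}: on 0 → {q0, q1, qf}, on 1 → {q0, q3, qf}
{q0, q3, qf}: on 0 → {q0, q1, qf}, on 1 → {q0, q3, qf}
Reachable non-empty subsets: {q0}, {q0, q1}, {q0, q3}, {q0, q1, qf}, {q0, q3, qf} — 5 in total.

Final answer: 5 states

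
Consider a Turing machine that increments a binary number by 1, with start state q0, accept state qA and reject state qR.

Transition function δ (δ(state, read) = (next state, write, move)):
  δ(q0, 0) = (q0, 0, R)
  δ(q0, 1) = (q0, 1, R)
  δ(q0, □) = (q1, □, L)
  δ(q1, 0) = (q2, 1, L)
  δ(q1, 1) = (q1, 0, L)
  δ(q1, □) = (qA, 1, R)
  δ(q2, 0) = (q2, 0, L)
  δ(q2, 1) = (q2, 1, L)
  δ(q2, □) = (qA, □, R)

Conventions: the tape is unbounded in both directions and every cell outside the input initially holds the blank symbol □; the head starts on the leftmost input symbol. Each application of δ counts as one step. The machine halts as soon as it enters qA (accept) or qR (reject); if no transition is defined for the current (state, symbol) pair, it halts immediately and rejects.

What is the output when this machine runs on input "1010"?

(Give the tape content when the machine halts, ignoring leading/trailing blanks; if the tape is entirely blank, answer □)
Step 0: [q0]1010 (head at position 0)
Step 1: δ(q0, 1) = (q0, 1, R)  ⊢  1[q0]010 (head at position 1)
Step 2: δ(q0, 0) = (q0, 0, R)  ⊢  10[q0]10 (head at position 2)
Step 3: δ(q0, 1) = (q0, 1, R)  ⊢  101[q0]0 (head at position 3)
Step 4: δ(q0, 0) = (q0, 0, R)  ⊢  1010[q0]□ (head at position 4)
Step 5: δ(q0, □) = (q1, □, L)  ⊢  101[q1]0□ (head at position 3)
Step 6: δ(q1, 0) = (q2, 1, L)  ⊢  10[q2]11□ (head at position 2)
Step 7: δ(q2, 1) = (q2, 1, L)  ⊢  1[q2]011□ (head at position 1)
Step 8: δ(q2, 0) = (q2, 0, L)  ⊢  [q2]1011□ (head at position 0)
Step 9: δ(q2, 1) = (q2, 1, L)  ⊢  [q2]□1011□ (head at position -1)
Step 10: δ(q2, □) = (qA, □, R)  ⊢  □[qA]1011□ (head at position 0)
The machine is in qA, so it halts and accepts.
Tape content when halted (ignoring surrounding blanks): 1011

Final answer: Output: 1011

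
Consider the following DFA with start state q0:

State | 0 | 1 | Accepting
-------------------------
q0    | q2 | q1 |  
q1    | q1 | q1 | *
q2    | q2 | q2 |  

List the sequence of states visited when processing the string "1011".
q0 → q1 → q1 → q1 → q1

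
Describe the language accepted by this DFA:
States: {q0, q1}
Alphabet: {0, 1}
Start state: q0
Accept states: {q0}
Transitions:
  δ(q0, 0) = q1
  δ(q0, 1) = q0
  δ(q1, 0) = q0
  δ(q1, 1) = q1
Analyzing the DFA structure:
Start state: q0
Accept states: {q0}
Interpreting what each state remembers (checking against the transitions):
  q0: an even number of 0s has been read so far
  q1: an odd number of 0s has been read so far
  δ(q0, 0): in q0 (an even number of 0s has been read so far), after reading 0 we have: an odd number of 0s has been read so far → q1
  δ(q0, 1): in q0 (an even number of 0s has been read so far), after reading 1 we have: an even number of 0s has been read so far → q0
  δ(q1, 0): in q1 (an odd number of 0s has been read so far), after reading 0 we have: an even number of 0s has been read so far → q0
  δ(q1, 1): in q1 (an odd number of 0s has been read so far), after reading 1 we have: an odd number of 0s has been read so far → q1
A string is accepted iff it ends in {q0}, i.e. an even number of 0s has been read so far.
Language: All binary strings with an even number of 0s

Final answer: All binary strings with an even number of 0s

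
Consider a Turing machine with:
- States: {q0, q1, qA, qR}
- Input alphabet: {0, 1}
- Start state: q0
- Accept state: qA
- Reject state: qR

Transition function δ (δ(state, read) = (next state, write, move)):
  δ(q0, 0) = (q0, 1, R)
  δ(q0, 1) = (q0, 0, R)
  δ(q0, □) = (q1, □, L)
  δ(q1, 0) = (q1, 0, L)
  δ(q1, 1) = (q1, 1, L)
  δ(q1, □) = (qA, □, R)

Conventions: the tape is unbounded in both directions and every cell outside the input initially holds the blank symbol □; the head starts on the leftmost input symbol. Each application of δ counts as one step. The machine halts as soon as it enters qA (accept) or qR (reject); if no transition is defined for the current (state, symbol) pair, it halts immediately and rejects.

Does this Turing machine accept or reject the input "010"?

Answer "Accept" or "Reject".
Step 0: [q0]010 (head at position 0)
Step 1: δ(q0, 0) = (q0, 1, R)  ⊢  1[q0]10 (head at position 1)
Step 2: δ(q0, 1) = (q0, 0, R)  ⊢  10[q0]0 (head at position 2)
Step 3: δ(q0, 0) = (q0, 1, R)  ⊢  101[q0]□ (head at position 3)
Step 4: δ(q0, □) = (q1, □, L)  ⊢  10[q1]1□ (head at position 2)
Step 5: δ(q1, 1) = (q1, 1, L)  ⊢  1[q1]01□ (head at position 1)
Step 6: δ(q1, 0) = (q1, 0, L)  ⊢  [q1]101□ (head at position 0)
Step 7: δ(q1, 1) = (q1, 1, L)  ⊢  [q1]□101□ (head at position -1)
Step 8: δ(q1, □) = (qA, □, R)  ⊢  □[qA]101□ (head at position 0)
The machine is in qA, so it halts and accepts.

Final answer: Accept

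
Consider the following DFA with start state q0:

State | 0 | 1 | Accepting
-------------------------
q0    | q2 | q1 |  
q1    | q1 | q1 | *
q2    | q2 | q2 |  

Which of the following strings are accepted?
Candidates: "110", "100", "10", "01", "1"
"110": q0 → q1 → q1 → q1; q1 is accepting → accepted
"100": q0 → q1 → q1 → q1; q1 is accepting → accepted
"10": q0 → q1 → q1; q1 is accepting → accepted
"01": q0 → q2 → q2; q2 is not accepting → rejected
"1": q0 → q1; q1 is accepting → accepted

Final answer: "110", "100", "10", "1"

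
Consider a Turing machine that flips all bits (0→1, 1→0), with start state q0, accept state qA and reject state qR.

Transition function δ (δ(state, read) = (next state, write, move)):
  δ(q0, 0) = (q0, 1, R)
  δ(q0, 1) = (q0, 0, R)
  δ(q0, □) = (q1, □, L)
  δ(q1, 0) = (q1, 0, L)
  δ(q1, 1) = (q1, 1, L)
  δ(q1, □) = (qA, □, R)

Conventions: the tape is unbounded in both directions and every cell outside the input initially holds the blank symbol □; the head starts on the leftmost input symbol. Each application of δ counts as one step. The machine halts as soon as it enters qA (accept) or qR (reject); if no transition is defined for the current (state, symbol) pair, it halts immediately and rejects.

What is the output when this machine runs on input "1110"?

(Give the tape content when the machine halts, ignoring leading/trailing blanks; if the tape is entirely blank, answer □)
Step 0: [q0]1110 (head at position 0)
Step 1: δ(q0, 1) = (q0, 0, R)  ⊢  0[q0]110 (head at position 1)
Step 2: δ(q0, 1) = (q0, 0, R)  ⊢  00[q0]10 (head at position 2)
Step 3: δ(q0, 1) = (q0, 0, R)  ⊢  000[q0]0 (head at position 3)
Step 4: δ(q0, 0) = (q0, 1, R)  ⊢  0001[q0]□ (head at position 4)
Step 5: δ(q0, □) = (q1, □, L)  ⊢  000[q1]1□ (head at position 3)
Step 6: δ(q1, 1) = (q1, 1, L)  ⊢  00[q1]01□ (head at position 2)
Step 7: δ(q1, 0) = (q1, 0, L)  ⊢  0[q1]001□ (head at position 1)
Step 8: δ(q1, 0) = (q1, 0, L)  ⊢  [q1]0001□ (head at position 0)
Step 9: δ(q1, 0) = (q1, 0, L)  ⊢  [q1]□0001□ (head at position -1)
Step 10: δ(q1, □) = (qA, □, R)  ⊢  □[qA]0001□ (head at position 0)
The machine is in qA, so it halts and accepts.
Tape content when halted (ignoring surrounding blanks): 0001

Final answer: Output: 0001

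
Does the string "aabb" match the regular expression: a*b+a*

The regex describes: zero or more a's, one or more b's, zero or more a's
Yes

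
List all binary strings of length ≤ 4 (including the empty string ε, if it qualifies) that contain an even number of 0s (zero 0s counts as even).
Checking every binary string of length 0 to 4:
  Length 0: accepted: ε | rejected: (none)
  Length 1: accepted: 1 | rejected: 0
  Length 2: accepted: 00, 11 | rejected: 01, 10
  Length 3: accepted: 001, 010, 100, 111 | rejected: 000, 011, 101, 110
  Length 4: accepted: 0000, 0011, 0101, 0110, 1001, 1010, 1100, 1111 | rejected: 0001, 0010, 0100, 0111, 1000, 1011, 1101, 1110
Total: 16 string(s).

Final answer: ε, 1, 00, 11, 001, 010, 100, 111, 0000, 0011, 0101, 0110, 1001, 1010, 1100, 1111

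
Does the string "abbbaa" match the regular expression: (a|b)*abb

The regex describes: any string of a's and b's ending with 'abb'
No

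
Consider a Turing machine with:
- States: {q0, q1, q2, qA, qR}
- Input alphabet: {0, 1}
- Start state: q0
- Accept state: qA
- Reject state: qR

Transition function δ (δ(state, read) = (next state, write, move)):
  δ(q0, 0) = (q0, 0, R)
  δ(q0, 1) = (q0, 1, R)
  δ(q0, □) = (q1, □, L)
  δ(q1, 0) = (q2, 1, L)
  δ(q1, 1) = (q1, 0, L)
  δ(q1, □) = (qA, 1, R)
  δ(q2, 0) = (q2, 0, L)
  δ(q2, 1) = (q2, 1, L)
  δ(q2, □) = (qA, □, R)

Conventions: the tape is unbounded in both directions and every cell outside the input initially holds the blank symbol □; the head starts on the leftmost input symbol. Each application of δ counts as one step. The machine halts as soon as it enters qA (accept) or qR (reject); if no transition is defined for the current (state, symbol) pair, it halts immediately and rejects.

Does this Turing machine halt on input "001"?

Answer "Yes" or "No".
Step 0: [q0]001 (head at position 0)
Step 1: δ(q0, 0) = (q0, 0, R)  ⊢  0[q0]01 (head at position 1)
Step 2: δ(q0, 0) = (q0, 0, R)  ⊢  00[q0]1 (head at position 2)
Step 3: δ(q0, 1) = (q0, 1, R)  ⊢  001[q0]□ (head at position 3)
Step 4: δ(q0, □) = (q1, □, L)  ⊢  00[q1]1□ (head at position 2)
Step 5: δ(q1, 1) = (q1, 0, L)  ⊢  0[q1]00□ (head at position 1)
Step 6: δ(q1, 0) = (q2, 1, L)  ⊢  [q2]010□ (head at position 0)
Step 7: δ(q2, 0) = (q2, 0, L)  ⊢  [q2]□010□ (head at position -1)
Step 8: δ(q2, □) = (qA, □, R)  ⊢  □[qA]010□ (head at position 0)
The machine is in qA, so it halts and accepts.
It halts after 8 steps.

Final answer: Yes - halts after 8 steps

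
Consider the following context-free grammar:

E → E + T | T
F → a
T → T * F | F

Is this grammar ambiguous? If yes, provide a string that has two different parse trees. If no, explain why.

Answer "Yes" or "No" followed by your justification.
This is the standard stratified expression grammar: '+' is introduced only by the left-recursive rule E → E + T and '*' only by the left-recursive rule T → T * F, with F → a. For any string, the last '+' must be the one produced at the root E (everything after it is a T containing no '+'), and likewise within each T the last '*' is produced at its root. This fixes the parse tree uniquely (left-associative, '*' binding tighter than '+'), so every string has exactly one parse tree.

Final answer: No - the grammar is unambiguous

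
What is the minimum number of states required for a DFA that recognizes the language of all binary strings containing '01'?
Language: binary strings containing '01'
Lower bound (Myhill–Nerode): the prefixes ε, 0, 01 are pairwise distinguishable:
  ε vs 01: suffix ε distinguishes them (ε is rejected, 01 is accepted)
  0 vs 01: suffix ε distinguishes them (0 is rejected, 01 is accepted)
  ε vs 0: suffix 1 distinguishes them (ε·1 = 1 is rejected, 0·1 = 01 is accepted)
So any DFA needs at least 3 states.
Upper bound: a DFA with 3 states exists (one state per class above: 'no progress', 'last symbol 0', and 'seen 01' (accepting sink)).
Minimum states: 3

Final answer: 3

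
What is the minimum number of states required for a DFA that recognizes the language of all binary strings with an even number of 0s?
Language: binary strings with an even number of 0s
Lower bound (Myhill–Nerode): the prefixes ε, 0 are pairwise distinguishable:
  ε vs 0: suffix ε distinguishes them (ε has zero 0s (accepted), 0 has one 0 (rejected))
So any DFA needs at least 2 states.
Upper bound: a DFA with 2 states exists (one state per class above).
Minimum states: 2

Final answer: 2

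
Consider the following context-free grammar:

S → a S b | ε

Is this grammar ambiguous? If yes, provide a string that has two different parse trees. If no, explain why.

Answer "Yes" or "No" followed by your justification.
At every step exactly one production applies: if the remaining string to generate is non-empty it starts with a and ends with b, forcing S → a S b; if it is empty, S → ε is forced. Hence each string a^n b^n has exactly one derivation (S → a S b applied n times, then S → ε) and one parse tree.

Final answer: No - the grammar is unambiguous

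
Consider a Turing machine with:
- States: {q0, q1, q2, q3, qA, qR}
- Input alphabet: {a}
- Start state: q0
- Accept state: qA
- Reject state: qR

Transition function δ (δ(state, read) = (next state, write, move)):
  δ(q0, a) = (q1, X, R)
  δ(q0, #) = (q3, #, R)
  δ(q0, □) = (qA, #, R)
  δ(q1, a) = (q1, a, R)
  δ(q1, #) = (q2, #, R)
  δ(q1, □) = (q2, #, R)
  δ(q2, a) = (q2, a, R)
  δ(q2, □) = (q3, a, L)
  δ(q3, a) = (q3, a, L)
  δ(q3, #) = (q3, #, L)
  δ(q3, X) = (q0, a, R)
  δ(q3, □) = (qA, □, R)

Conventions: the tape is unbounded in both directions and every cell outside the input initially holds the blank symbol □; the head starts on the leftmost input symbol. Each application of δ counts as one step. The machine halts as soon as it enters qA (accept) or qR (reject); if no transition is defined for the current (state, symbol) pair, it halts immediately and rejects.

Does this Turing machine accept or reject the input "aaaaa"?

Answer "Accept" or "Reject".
Trace (configuration after each step, as tape_left[state]tape_right with head position):
Step 0: [q0]aaaaa (head at position 0)
Step 1: X[q1]aaaa (head 1)
Step 2: Xa[q1]aaa (head 2)
Step 3: Xaa[q1]aa (head 3)
Step 4: Xaaa[q1]a (head 4)
Step 5: Xaaaa[q1]□ (head 5)
Step 6: Xaaaa#[q2]□ (head 6)
Step 7: Xaaaa[q3]#a (head 5)
Step 8: Xaaa[q3]a#a (head 4)
Step 9: Xaa[q3]aa#a (head 3)
Step 10: Xa[q3]aaa#a (head 2)
Step 11: X[q3]aaaa#a (head 1)
Step 12: [q3]Xaaaa#a (head 0)
Step 13: a[q0]aaaa#a (head 1)
Step 14: aX[q1]aaa#a (head 2)
Step 15: aXa[q1]aa#a (head 3)
Step 16: aXaa[q1]a#a (head 4)
Step 17: aXaaa[q1]#a (head 5)
Step 18: aXaaa#[q2]a (head 6)
Step 19: aXaaa#a[q2]□ (head 7)
Step 20: aXaaa#[q3]aa (head 6)
Step 21: aXaaa[q3]#aa (head 5)
Step 22: aXaa[q3]a#aa (head 4)
Step 23: aXa[q3]aa#aa (head 3)
Step 24: aX[q3]aaa#aa (head 2)
Step 25: a[q3]Xaaa#aa (head 1)
Step 26: aa[q0]aaa#aa (head 2)
Step 27: aaX[q1]aa#aa (head 3)
Step 28: aaXa[q1]a#aa (head 4)
Step 29: aaXaa[q1]#aa (head 5)
Step 30: aaXaa#[q2]aa (head 6)
Step 31: aaXaa#a[q2]a (head 7)
Step 32: aaXaa#aa[q2]□ (head 8)
Step 33: aaXaa#a[q3]aa (head 7)
Step 34: aaXaa#[q3]aaa (head 6)
Step 35: aaXaa[q3]#aaa (head 5)
Step 36: aaXa[q3]a#aaa (head 4)
Step 37: aaX[q3]aa#aaa (head 3)
Step 38: aa[q3]Xaa#aaa (head 2)
Step 39: aaa[q0]aa#aaa (head 3)
Step 40: aaaX[q1]a#aaa (head 4)
Step 41: aaaXa[q1]#aaa (head 5)
Step 42: aaaXa#[q2]aaa (head 6)
Step 43: aaaXa#a[q2]aa (head 7)
Step 44: aaaXa#aa[q2]a (head 8)
Step 45: aaaXa#aaa[q2]□ (head 9)
Step 46: aaaXa#aa[q3]aa (head 8)
Step 47: aaaXa#a[q3]aaa (head 7)
Step 48: aaaXa#[q3]aaaa (head 6)
Step 49: aaaXa[q3]#aaaa (head 5)
Step 50: aaaX[q3]a#aaaa (head 4)
Step 51: aaa[q3]Xa#aaaa (head 3)
Step 52: aaaa[q0]a#aaaa (head 4)
Step 53: aaaaX[q1]#aaaa (head 5)
Step 54: aaaaX#[q2]aaaa (head 6)
Step 55: aaaaX#a[q2]aaa (head 7)
Step 56: aaaaX#aa[q2]aa (head 8)
Step 57: aaaaX#aaa[q2]a (head 9)
Step 58: aaaaX#aaaa[q2]□ (head 10)
Step 59: aaaaX#aaa[q3]aa (head 9)
Step 60: aaaaX#aa[q3]aaa (head 8)
Step 61: aaaaX#a[q3]aaaa (head 7)
Step 62: aaaaX#[q3]aaaaa (head 6)
Step 63: aaaaX[q3]#aaaaa (head 5)
Step 64: aaaa[q3]X#aaaaa (head 4)
Step 65: aaaaa[q0]#aaaaa (head 5)
Step 66: aaaaa#[q3]aaaaa (head 6)
Step 67: aaaaa[q3]#aaaaa (head 5)
Step 68: aaaa[q3]a#aaaaa (head 4)
Step 69: aaa[q3]aa#aaaaa (head 3)
Step 70: aa[q3]aaa#aaaaa (head 2)
Step 71: a[q3]aaaa#aaaaa (head 1)
Step 72: [q3]aaaaa#aaaaa (head 0)
Step 73: [q3]□aaaaa#aaaaa (head -1)
Step 74: □[qA]aaaaa#aaaaa (head 0)
The machine is in qA, so it halts and accepts.

Final answer: Accept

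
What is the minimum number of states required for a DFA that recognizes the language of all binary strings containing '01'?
Language: binary strings containing '01'
Lower bound (Myhill–Nerode): the prefixes ε, 0, 01 are pairwise distinguishable:
  ε vs 01: suffix ε distinguishes them (ε is rejected, 01 is accepted)
  0 vs 01: suffix ε distinguishes them (0 is rejected, 01 is accepted)
  ε vs 0: suffix 1 distinguishes them (ε·1 = 1 is rejected, 0·1 = 01 is accepted)
So any DFA needs at least 3 states.
Upper bound: a DFA with 3 states exists (one state per class above: 'no progress', 'last symbol 0', and 'seen 01' (accepting sink)).
Minimum states: 3

Final answer: 3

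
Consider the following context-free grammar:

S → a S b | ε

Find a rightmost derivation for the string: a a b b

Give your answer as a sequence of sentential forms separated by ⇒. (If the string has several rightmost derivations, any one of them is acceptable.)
Start with S.
Step 1: the rightmost non-terminal is S; apply S → a S b:  a S b
Step 2: the rightmost non-terminal is S; apply S → a S b:  a a S b b
Step 3: the rightmost non-terminal is S; apply S → ε:  a a b b

Final answer: S ⇒ a S b ⇒ a a S b b ⇒ a a b b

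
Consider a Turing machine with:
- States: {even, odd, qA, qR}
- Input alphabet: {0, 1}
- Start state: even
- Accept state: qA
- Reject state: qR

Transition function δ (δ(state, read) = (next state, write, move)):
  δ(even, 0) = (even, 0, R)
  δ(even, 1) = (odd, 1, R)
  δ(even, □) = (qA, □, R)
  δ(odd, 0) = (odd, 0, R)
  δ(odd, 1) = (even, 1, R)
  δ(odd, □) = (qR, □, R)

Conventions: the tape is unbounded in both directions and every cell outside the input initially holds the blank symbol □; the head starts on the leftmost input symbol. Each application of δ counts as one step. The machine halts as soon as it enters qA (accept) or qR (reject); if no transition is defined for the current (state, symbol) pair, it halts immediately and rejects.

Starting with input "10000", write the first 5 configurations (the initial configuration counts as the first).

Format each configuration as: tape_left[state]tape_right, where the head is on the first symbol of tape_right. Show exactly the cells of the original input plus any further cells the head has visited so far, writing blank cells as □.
Step 0: [even]10000 (head at position 0)
Step 1: δ(even, 1) = (odd, 1, R)  ⊢  1[odd]0000 (head at position 1)
Step 2: δ(odd, 0) = (odd, 0, R)  ⊢  10[odd]000 (head at position 2)
Step 3: δ(odd, 0) = (odd, 0, R)  ⊢  100[odd]00 (head at position 3)
Step 4: δ(odd, 0) = (odd, 0, R)  ⊢  1000[odd]0 (head at position 4)

Final answer: [even]10000 ⊢ 1[odd]0000 ⊢ 10[odd]000 ⊢ 100[odd]00 ⊢ 1000[odd]0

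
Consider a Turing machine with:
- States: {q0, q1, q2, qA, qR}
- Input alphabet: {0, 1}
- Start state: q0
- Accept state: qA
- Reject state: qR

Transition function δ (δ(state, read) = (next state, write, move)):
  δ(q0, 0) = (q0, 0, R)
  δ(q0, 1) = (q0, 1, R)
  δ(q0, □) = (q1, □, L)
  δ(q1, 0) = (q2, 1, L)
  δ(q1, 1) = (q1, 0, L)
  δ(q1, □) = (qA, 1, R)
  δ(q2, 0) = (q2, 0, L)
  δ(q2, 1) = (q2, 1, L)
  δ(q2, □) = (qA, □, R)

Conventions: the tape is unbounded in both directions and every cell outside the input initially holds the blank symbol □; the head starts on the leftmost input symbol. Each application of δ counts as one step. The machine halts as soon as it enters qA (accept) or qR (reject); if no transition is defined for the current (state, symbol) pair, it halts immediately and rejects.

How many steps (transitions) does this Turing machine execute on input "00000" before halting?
Step 0: [q0]00000 (head at position 0)
Step 1: δ(q0, 0) = (q0, 0, R)  ⊢  0[q0]0000 (head at position 1)
Step 2: δ(q0, 0) = (q0, 0, R)  ⊢  00[q0]000 (head at position 2)
Step 3: δ(q0, 0) = (q0, 0, R)  ⊢  000[q0]00 (head at position 3)
Step 4: δ(q0, 0) = (q0, 0, R)  ⊢  0000[q0]0 (head at position 4)
Step 5: δ(q0, 0) = (q0, 0, R)  ⊢  00000[q0]□ (head at position 5)
Step 6: δ(q0, □) = (q1, □, L)  ⊢  0000[q1]0□ (head at position 4)
Step 7: δ(q1, 0) = (q2, 1, L)  ⊢  000[q2]01□ (head at position 3)
Step 8: δ(q2, 0) = (q2, 0, L)  ⊢  00[q2]001□ (head at position 2)
Step 9: δ(q2, 0) = (q2, 0, L)  ⊢  0[q2]0001□ (head at position 1)
Step 10: δ(q2, 0) = (q2, 0, L)  ⊢  [q2]00001□ (head at position 0)
Step 11: δ(q2, 0) = (q2, 0, L)  ⊢  [q2]□00001□ (head at position -1)
Step 12: δ(q2, □) = (qA, □, R)  ⊢  □[qA]00001□ (head at position 0)
The machine is in qA, so it halts and accepts.
Number of transitions executed: 12.

Final answer: 12 steps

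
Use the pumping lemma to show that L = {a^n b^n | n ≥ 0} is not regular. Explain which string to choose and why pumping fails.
Language: L = {a^n b^n | n ≥ 0} (equal numbers of a's followed by b's)
Step 1: Assume for contradiction that L is regular, with pumping length p.
Step 2: Choose s = a^p b^p. Then s ∈ L (it has p a's followed by p b's) and |s| ≥ p.
Step 3: Consider any decomposition s = xyz with |xy| ≤ p and |y| > 0. Since |xy| ≤ p and the first p symbols of s are all a's, y = a^k for some k with 1 ≤ k ≤ p.
Step 4: Pumping up (i = 2): xy²z = a^(p+k) b^p, which has more a's than b's, so xy²z ∉ L.
This contradicts the pumping lemma, so L is not regular.

Final answer: Choose s = a^p b^p. Since |xy| ≤ p, y = a^k with k ≥ 1. Then xy²z = a^(p+k) b^p ∉ L.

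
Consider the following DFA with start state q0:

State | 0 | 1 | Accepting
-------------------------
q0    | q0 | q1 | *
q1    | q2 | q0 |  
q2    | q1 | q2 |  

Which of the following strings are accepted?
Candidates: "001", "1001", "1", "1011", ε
"001": q0 → q0 → q0 → q1; q1 is not accepting → rejected
"1001": q0 → q1 → q2 → q1 → q0; q0 is accepting → accepted
"1": q0 → q1; q1 is not accepting → rejected
"1011": q0 → q1 → q2 → q2 → q2; q2 is not accepting → rejected
ε: q0; q0 is accepting → accepted

Final answer: "1001", ε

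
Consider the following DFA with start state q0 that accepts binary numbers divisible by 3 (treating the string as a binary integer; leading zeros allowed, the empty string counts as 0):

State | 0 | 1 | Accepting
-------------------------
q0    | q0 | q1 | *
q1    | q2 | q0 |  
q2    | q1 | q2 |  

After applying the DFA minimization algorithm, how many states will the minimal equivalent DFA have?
All 3 states are reachable from q0, so none can be removed as unreachable.
Table-filling: first mark every (accepting, non-accepting) pair as distinguishable (accepting: {q0}; non-accepting: {q1, q2}).
Round 1: (q1, q2) on '1' go to q0 and q2, already distinguishable → mark.
Every pair of states is distinguishable, so the DFA is already minimal.
Equivalence classes: {q0}, {q1}, {q2} → 3 states.

Final answer: 3 states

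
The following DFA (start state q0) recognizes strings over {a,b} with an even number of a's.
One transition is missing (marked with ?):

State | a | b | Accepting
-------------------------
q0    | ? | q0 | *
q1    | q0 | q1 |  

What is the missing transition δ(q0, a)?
q1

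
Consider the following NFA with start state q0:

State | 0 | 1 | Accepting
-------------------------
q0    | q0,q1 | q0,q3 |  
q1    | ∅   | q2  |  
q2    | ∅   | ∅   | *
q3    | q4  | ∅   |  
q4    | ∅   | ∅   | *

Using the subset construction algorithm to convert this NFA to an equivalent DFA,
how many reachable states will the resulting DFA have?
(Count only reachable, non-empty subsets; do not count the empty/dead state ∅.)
Start subset: {q0}
{q0}: on 0 → {q0, q1}, on 1 → {q0, q3}
{q0, q1}: on 0 → {q0, q1}, on 1 → {q0, q2, q3}
{q0, q3}: on 0 → {q0, q1, q4}, on 1 → {q0, q3}
{q0, q2, q3}: on 0 → {q0, q1, q4}, on 1 → {q0, q3}
{q0, q1, q4}: on 0 → {q0, q1}, on 1 → {q0, q2, q3}
Reachable non-empty subsets: {q0}, {q0, q1}, {q0, q3}, {q0, q2, q3}, {q0, q1, q4} — 5 in total.

Final answer: 5 states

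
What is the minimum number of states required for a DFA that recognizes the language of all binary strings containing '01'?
Language: binary strings containing '01'
Lower bound (Myhill–Nerode): the prefixes ε, 0, 01 are pairwise distinguishable:
  ε vs 01: suffix ε distinguishes them (ε is rejected, 01 is accepted)
  0 vs 01: suffix ε distinguishes them (0 is rejected, 01 is accepted)
  ε vs 0: suffix 1 distinguishes them (ε·1 = 1 is rejected, 0·1 = 01 is accepted)
So any DFA needs at least 3 states.
Upper bound: a DFA with 3 states exists (one state per class above: 'no progress', 'last symbol 0', and 'seen 01' (accepting sink)).
Minimum states: 3

Final answer: 3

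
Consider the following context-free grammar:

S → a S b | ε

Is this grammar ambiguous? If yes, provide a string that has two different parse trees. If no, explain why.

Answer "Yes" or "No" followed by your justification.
At every step exactly one production applies: if the remaining string to generate is non-empty it starts with a and ends with b, forcing S → a S b; if it is empty, S → ε is forced. Hence each string a^n b^n has exactly one derivation (S → a S b applied n times, then S → ε) and one parse tree.

Final answer: No - the grammar is unambiguous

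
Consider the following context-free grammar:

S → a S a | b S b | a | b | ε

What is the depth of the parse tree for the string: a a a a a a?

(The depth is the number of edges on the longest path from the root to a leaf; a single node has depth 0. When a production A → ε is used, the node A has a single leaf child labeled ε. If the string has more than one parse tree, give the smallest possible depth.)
The string has even length 6, so its (unique) parse tree peels off matching outer symbols: S → a S a, S → a S a, S → a S a, and finally S → ε for the empty middle.
The S nodes are at depths 0..3; the ε leaf under the innermost S is at depth 4 (terminal leaves are at depths 1..3).
Depth = 4.

Final answer: 4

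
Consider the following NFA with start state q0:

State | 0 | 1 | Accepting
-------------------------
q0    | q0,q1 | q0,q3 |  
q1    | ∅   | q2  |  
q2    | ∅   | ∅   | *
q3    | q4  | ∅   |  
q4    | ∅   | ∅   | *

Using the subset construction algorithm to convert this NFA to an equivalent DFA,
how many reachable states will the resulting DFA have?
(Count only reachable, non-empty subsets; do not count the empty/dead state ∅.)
Start subset: {q0}
{q0}: on 0 → {q0, q1}, on 1 → {q0, q3}
{q0, q1}: on 0 → {q0, q1}, on 1 → {q0, q2, q3}
{q0, q3}: on 0 → {q0, q1, q4}, on 1 → {q0, q3}
{q0, q2, q3}: on 0 → {q0, q1, q4}, on 1 → {q0, q3}
{q0, q1, q4}: on 0 → {q0, q1}, on 1 → {q0, q2, q3}
Reachable non-empty subsets: {q0}, {q0, q1}, {q0, q3}, {q0, q2, q3}, {q0, q1, q4} — 5 in total.

Final answer: 5 states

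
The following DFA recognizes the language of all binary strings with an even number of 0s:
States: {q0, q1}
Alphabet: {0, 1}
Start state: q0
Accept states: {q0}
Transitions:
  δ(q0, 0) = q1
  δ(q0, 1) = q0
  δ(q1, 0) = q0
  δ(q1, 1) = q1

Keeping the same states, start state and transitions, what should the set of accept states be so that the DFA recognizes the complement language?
The DFA is complete (every state has a transition on every symbol), so the complement
is recognized by the same DFA with accepting and non-accepting states swapped.
Original accept states: {q0}
Complement accept states = All states - Original accept states
= {q0, q1} - {q0}
= {q1}
Complement language: strings with an ODD number of 0s

Final answer: {q1}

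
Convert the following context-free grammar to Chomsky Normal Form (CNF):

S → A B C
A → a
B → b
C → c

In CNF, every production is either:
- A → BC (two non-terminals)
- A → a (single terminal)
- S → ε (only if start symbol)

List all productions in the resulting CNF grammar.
The grammar has no ε-productions or unit productions to eliminate.
A → a is already in CNF (single terminal) – keep it.
B → b is already in CNF (single terminal) – keep it.
C → c is already in CNF (single terminal) – keep it.
S → A B C has 3 symbols on the right: break it into binary productions S → A X0, X0 → B C.
Resulting CNF grammar (5 productions): A → a; B → b; C → c; S → A X0; X0 → B C

Final answer: A → a; B → b; C → c; S → A X0; X0 → B C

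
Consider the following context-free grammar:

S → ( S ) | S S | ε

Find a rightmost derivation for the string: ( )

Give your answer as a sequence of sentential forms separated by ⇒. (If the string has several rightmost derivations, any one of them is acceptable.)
Start with S.
Step 1: the rightmost non-terminal is S; apply S → ( S ):  ( S )
Step 2: the rightmost non-terminal is S; apply S → ε:  ( )

Final answer: S ⇒ ( S ) ⇒ ( )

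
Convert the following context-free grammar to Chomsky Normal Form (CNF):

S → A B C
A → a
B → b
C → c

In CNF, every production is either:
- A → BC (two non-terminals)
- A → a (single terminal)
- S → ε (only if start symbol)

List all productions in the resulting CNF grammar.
The grammar has no ε-productions or unit productions to eliminate.
A → a is already in CNF (single terminal) – keep it.
B → b is already in CNF (single terminal) – keep it.
C → c is already in CNF (single terminal) – keep it.
S → A B C has 3 symbols on the right: break it into binary productions S → A X0, X0 → B C.
Resulting CNF grammar (5 productions): A → a; B → b; C → c; S → A X0; X0 → B C

Final answer: A → a; B → b; C → c; S → A X0; X0 → B C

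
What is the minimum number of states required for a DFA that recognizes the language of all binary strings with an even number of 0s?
Language: binary strings with an even number of 0s
Lower bound (Myhill–Nerode): the prefixes ε, 0 are pairwise distinguishable:
  ε vs 0: suffix ε distinguishes them (ε has zero 0s (accepted), 0 has one 0 (rejected))
So any DFA needs at least 2 states.
Upper bound: a DFA with 2 states exists (one state per class above).
Minimum states: 2

Final answer: 2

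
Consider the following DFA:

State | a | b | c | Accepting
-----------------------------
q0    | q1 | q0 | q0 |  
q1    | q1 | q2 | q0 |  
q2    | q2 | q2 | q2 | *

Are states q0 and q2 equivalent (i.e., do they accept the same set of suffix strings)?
Try the suffix ε (the empty string).
From q0: q0 — not accepting.
From q2: q2 — accepting.
The two states disagree on this suffix, so they are not equivalent.

Final answer: No. Distinguishing string: ε (the empty string) - accepted from q2 but not from q0.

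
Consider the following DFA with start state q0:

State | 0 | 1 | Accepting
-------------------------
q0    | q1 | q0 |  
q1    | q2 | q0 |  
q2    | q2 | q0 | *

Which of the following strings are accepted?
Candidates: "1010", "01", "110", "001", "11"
"1010": q0 → q0 → q1 → q0 → q1; q1 is not accepting → rejected
"01": q0 → q1 → q0; q0 is not accepting → rejected
"110": q0 → q0 → q0 → q1; q1 is not accepting → rejected
"001": q0 → q1 → q2 → q0; q0 is not accepting → rejected
"11": q0 → q0 → q0; q0 is not accepting → rejected

Final answer: None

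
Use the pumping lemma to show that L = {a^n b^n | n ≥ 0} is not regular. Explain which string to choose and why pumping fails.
Language: L = {a^n b^n | n ≥ 0} (equal numbers of a's followed by b's)
Step 1: Assume for contradiction that L is regular, with pumping length p.
Step 2: Choose s = a^p b^p. Then s ∈ L (it has p a's followed by p b's) and |s| ≥ p.
Step 3: Consider any decomposition s = xyz with |xy| ≤ p and |y| > 0. Since |xy| ≤ p and the first p symbols of s are all a's, y = a^k for some k with 1 ≤ k ≤ p.
Step 4: Pumping up (i = 2): xy²z = a^(p+k) b^p, which has more a's than b's, so xy²z ∉ L.
This contradicts the pumping lemma, so L is not regular.

Final answer: Choose s = a^p b^p. Since |xy| ≤ p, y = a^k with k ≥ 1. Then xy²z = a^(p+k) b^p ∉ L.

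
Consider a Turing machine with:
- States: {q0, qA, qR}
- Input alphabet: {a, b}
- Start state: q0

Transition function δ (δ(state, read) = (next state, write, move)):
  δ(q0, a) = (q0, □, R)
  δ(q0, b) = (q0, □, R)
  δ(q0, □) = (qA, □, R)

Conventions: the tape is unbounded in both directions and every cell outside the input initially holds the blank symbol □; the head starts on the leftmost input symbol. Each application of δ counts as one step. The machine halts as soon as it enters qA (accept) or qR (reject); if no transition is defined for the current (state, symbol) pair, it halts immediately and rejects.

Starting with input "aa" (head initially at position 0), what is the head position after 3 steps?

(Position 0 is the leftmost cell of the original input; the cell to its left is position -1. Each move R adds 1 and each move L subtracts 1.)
Step 0: [q0]aa (head at position 0)
Step 1: δ(q0, a) = (q0, □, R)  ⊢  □[q0]a (head at position 1)
Step 2: δ(q0, a) = (q0, □, R)  ⊢  □□[q0]□ (head at position 2)
Step 3: δ(q0, □) = (qA, □, R)  ⊢  □□□[qA]□ (head at position 3)
Head position after 3 steps: 3

Final answer: Position 3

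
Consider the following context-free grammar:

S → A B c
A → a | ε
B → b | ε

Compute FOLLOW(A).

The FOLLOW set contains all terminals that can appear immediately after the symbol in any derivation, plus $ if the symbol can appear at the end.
A occurs in S → A B c followed by B c. Add FIRST(B) minus ε = {b}; B is nullable (B → ε), so what follows B can also follow A: the terminal c. FOLLOW(A) = {b, c}.

Final answer: {b, c}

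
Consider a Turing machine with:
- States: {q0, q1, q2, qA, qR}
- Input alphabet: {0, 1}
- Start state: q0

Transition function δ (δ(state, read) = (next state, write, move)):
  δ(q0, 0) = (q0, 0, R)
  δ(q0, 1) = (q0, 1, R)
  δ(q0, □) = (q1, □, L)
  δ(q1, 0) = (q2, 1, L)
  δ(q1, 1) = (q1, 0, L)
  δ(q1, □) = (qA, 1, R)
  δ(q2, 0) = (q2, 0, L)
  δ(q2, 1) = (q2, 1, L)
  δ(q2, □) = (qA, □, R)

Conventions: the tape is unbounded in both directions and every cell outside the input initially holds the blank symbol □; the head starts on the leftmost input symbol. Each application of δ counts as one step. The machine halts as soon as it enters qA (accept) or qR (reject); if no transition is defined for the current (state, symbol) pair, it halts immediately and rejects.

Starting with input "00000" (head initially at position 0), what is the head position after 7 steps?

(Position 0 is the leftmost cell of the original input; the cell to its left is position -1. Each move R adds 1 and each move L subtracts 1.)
Step 0: [q0]00000 (head at position 0)
Step 1: δ(q0, 0) = (q0, 0, R)  ⊢  0[q0]0000 (head at position 1)
Step 2: δ(q0, 0) = (q0, 0, R)  ⊢  00[q0]000 (head at position 2)
Step 3: δ(q0, 0) = (q0, 0, R)  ⊢  000[q0]00 (head at position 3)
Step 4: δ(q0, 0) = (q0, 0, R)  ⊢  0000[q0]0 (head at position 4)
Step 5: δ(q0, 0) = (q0, 0, R)  ⊢  00000[q0]□ (head at position 5)
Step 6: δ(q0, □) = (q1, □, L)  ⊢  0000[q1]0□ (head at position 4)
Step 7: δ(q1, 0) = (q2, 1, L)  ⊢  000[q2]01□ (head at position 3)
Head position after 7 steps: 3

Final answer: Position 3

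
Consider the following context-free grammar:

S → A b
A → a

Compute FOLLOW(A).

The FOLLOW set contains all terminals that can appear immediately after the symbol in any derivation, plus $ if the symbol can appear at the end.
A occurs only in S → A b, where it is immediately followed by the terminal b. So FOLLOW(A) = {b}.

Final answer: {b}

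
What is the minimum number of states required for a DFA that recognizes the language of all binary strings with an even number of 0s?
Language: binary strings with an even number of 0s
Lower bound (Myhill–Nerode): the prefixes ε, 0 are pairwise distinguishable:
  ε vs 0: suffix ε distinguishes them (ε has zero 0s (accepted), 0 has one 0 (rejected))
So any DFA needs at least 2 states.
Upper bound: a DFA with 2 states exists (one state per class above).
Minimum states: 2

Final answer: 2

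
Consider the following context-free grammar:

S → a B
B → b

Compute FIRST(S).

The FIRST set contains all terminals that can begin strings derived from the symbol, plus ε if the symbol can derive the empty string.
S has the single production S → a B, whose right-hand side begins with the terminal a. So FIRST(S) = {a}.

Final answer: {a}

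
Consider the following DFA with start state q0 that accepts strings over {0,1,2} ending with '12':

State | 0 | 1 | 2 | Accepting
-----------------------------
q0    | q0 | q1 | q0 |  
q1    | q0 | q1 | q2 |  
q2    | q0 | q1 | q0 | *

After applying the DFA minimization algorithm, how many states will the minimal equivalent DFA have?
All 3 states are reachable from q0, so none can be removed as unreachable.
Table-filling: first mark every (accepting, non-accepting) pair as distinguishable (accepting: {q2}; non-accepting: {q0, q1}).
Round 1: (q0, q1) on '2' go to q0 and q2, already distinguishable → mark.
Every pair of states is distinguishable, so the DFA is already minimal.
Equivalence classes: {q0}, {q1}, {q2} → 3 states.

Final answer: 3 states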